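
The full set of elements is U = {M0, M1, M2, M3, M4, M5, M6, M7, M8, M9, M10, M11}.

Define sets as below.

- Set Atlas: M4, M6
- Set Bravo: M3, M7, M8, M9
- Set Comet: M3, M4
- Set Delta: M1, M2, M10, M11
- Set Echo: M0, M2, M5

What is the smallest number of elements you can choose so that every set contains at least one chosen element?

3

The 3 elements {M2, M3, M4} hit every set.
The sets Atlas, Bravo, Echo are pairwise disjoint, so any hitting set needs a separate element for each — at least 3. Hence 3 is optimal.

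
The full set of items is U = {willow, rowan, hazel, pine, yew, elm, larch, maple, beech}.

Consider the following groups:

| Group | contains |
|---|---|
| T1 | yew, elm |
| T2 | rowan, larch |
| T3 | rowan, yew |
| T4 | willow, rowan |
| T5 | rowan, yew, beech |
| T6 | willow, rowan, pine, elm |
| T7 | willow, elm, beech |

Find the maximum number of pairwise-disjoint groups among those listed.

2

T1, T2 are pairwise disjoint (T1={yew,elm}; T2={rowan,larch}).
Every remaining group overlaps one of these, and no 3 of the listed groups are pairwise disjoint, so 2 is the maximum.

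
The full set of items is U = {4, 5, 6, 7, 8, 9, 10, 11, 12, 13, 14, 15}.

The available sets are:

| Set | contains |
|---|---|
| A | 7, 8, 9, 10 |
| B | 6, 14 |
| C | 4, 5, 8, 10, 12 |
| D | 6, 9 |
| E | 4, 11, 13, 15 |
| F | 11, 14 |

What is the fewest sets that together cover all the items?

A, B, C, and E cover everything between them: the union {4, 5, 6, 7, 8, 9, 10, 11, 12, 13, 14, 15} is all of U.
Only C contains 5, so C is forced; the remaining 7 items need at least 3 more sets (each remaining set adds at most 3) — so at least 4 sets are needed, and 4 is optimal.

4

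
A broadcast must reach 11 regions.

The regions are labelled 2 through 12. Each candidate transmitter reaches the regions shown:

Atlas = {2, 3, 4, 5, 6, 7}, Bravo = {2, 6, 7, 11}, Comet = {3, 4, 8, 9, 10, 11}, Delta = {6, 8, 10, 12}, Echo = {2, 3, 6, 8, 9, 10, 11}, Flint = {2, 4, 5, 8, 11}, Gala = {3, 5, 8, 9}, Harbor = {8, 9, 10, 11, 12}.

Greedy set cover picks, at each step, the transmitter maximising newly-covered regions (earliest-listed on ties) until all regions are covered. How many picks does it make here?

Greedy: pick Echo (covers 7 new) → pick Atlas (covers 3 new) → pick Delta (covers 1 new). Total picks: 3.
(The true minimum cover uses only 2 transmitters, so greedy is not optimal here.)

3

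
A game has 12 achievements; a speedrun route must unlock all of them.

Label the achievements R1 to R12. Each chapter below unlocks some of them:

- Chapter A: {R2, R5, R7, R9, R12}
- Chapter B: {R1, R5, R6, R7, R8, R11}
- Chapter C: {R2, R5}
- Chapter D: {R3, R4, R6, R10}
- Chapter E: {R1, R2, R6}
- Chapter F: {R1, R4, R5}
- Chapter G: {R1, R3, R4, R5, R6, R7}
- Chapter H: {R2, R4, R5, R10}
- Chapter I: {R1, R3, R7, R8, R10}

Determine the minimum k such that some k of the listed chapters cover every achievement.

3

Take {A, B, D}. Their union is {R1, R2, R3, R4, R5, R6, R7, R8, R9, R10, R11, R12}, which is all 12 achievements.
Only A contains R9, so A is forced; the remaining 7 achievements need at least 2 more chapters (each remaining chapter adds at most 4) — so at least 3 chapters are needed, and 3 is optimal.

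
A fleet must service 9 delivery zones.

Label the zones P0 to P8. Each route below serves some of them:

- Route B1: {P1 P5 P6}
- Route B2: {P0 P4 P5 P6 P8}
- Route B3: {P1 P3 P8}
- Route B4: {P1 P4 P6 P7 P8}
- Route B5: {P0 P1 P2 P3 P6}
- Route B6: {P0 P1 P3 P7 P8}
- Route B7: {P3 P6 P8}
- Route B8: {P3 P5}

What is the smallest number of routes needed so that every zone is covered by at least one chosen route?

B2 and B4 and B5 together: B2 ∪ B4 ∪ B5 = {P0, P1, P2, P3, P4, P5, P6, P7, P8} — every zone is covered.
Only B5 contains P2, so B5 is forced; the remaining 4 zones need at least 2 more routes (each remaining route adds at most 3) — so at least 3 routes are needed, and 3 is optimal.

3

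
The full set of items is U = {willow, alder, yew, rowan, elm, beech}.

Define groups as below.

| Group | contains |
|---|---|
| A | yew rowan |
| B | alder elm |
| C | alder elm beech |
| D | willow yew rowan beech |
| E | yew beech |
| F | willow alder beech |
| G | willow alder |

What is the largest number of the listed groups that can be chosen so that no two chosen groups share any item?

B, D are pairwise disjoint (B={alder,elm}; D={willow,yew,rowan,beech}).
Every remaining group overlaps one of these, and no 3 of the listed groups are pairwise disjoint, so 2 is the maximum.

2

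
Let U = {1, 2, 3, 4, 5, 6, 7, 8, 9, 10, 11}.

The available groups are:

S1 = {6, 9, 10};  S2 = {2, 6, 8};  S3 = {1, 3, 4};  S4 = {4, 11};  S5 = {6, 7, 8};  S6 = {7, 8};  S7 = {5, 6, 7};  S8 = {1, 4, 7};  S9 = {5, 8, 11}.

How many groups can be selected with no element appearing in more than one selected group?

S1, S8, S9 are pairwise disjoint (S1={6,9,10}; S8={1,4,7}; S9={5,8,11}).
Every remaining group overlaps one of these, and no 4 of the listed groups are pairwise disjoint, so 3 is the maximum.

3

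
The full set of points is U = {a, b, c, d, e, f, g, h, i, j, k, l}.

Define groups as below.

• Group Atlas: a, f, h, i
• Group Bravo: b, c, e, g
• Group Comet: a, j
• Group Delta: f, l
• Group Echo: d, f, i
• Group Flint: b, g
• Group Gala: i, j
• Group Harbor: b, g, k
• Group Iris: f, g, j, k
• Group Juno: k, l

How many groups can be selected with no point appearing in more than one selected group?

4

Bravo, Comet, Echo, Juno are pairwise disjoint (Bravo={b,c,e,g}; Comet={a,j}; Echo={d,f,i}; Juno={k,l}).
Every remaining group overlaps one of these, and no 5 of the listed groups are pairwise disjoint, so 4 is the maximum.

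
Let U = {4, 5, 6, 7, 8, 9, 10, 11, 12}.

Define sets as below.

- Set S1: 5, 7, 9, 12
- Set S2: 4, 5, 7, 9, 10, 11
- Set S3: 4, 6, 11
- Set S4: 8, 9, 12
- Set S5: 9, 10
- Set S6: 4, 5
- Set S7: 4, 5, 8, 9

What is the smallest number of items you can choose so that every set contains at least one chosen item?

2

Take H = {4, 9}. Each listed set contains at least one of these, so H is a hitting set of size 2.
The sets S5, S6 are pairwise disjoint, so any hitting set needs a separate item for each — at least 2. Hence 2 is optimal.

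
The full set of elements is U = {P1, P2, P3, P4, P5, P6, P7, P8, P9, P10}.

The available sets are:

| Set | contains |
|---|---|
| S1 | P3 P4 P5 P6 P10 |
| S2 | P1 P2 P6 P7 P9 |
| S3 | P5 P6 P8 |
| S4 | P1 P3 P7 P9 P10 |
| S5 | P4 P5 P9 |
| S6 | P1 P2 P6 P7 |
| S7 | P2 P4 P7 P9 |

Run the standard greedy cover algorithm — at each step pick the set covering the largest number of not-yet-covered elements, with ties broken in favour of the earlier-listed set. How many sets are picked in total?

Greedy: pick S1 (covers 5 new) → pick S2 (covers 4 new) → pick S3 (covers 1 new). Total picks: 3.

3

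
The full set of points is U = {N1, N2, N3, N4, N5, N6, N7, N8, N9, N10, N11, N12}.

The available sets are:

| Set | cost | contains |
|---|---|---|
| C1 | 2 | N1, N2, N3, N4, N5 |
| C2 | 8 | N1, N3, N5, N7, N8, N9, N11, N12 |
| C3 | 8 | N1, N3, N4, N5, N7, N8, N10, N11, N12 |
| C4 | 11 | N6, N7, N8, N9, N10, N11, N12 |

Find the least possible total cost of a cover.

13

C1, C4 together cover every point (C1 ∪ C4 = {N1, N2, N3, N4, N5, N6, N7, N8, N9, N10, N11, N12}); total cost 2 + 11 = 13.
No covering selection has total cost below 13.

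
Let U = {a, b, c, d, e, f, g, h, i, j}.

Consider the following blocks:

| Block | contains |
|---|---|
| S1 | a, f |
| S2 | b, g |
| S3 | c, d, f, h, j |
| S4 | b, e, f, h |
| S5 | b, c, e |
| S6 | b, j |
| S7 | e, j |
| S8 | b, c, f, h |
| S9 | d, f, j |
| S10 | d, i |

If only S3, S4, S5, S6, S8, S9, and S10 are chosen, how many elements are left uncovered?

Union of S3, S4, S5, S6, S8, S9, S10 = {b, c, d, e, f, h, i, j}.
Not covered: a, g — 2 elements.

2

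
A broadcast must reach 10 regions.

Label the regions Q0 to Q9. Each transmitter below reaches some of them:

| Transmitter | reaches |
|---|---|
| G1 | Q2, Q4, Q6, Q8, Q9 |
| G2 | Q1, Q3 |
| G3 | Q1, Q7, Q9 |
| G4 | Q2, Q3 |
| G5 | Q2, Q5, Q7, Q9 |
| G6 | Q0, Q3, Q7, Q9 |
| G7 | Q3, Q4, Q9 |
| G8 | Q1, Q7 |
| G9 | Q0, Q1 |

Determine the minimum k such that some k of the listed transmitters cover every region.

Take {G1, G2, G5, G9}. Their union is {Q0, Q1, Q2, Q3, Q4, Q5, Q6, Q7, Q8, Q9}, which is all 10 regions.
No 3 of the 9 transmitters cover everything (all 84 combinations miss at least one region), so 4 is optimal.

4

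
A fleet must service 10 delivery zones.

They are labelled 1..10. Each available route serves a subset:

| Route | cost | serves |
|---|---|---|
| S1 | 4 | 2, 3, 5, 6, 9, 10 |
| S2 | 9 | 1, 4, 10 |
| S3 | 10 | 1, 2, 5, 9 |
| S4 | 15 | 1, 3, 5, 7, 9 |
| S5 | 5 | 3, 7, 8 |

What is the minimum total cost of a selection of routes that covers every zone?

18

S1, S2, S5 together cover every zone (S1 ∪ S2 ∪ S5 = {1, 2, 3, 4, 5, 6, 7, 8, 9, 10}); total cost 4 + 9 + 5 = 18.
No covering selection has total cost below 18.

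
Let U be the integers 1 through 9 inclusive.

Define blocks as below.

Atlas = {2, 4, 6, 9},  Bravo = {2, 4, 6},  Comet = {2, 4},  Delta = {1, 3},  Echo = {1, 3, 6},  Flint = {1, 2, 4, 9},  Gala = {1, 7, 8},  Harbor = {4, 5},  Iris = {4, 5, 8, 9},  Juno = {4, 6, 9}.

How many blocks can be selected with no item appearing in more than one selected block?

Gala, Harbor are pairwise disjoint (Gala={1,7,8}; Harbor={4,5}).
Every remaining block overlaps one of these, and no 3 of the listed blocks are pairwise disjoint, so 2 is the maximum.

2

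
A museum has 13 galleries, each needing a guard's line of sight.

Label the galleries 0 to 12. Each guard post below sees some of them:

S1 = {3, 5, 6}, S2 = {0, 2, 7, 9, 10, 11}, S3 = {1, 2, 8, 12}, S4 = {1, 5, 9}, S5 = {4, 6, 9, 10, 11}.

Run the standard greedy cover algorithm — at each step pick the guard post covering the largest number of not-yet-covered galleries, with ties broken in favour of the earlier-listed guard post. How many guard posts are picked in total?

Greedy: pick S2 (covers 6 new) → pick S1 (covers 3 new) → pick S3 (covers 3 new) → pick S5 (covers 1 new). Total picks: 4.

4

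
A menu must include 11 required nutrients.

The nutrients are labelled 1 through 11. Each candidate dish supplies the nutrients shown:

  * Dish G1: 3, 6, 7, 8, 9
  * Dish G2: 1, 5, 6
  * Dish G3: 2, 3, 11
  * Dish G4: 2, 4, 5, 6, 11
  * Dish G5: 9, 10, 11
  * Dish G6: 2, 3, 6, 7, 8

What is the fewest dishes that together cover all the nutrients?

Take {G1, G2, G4, G5}. Their union is {1, 2, 3, 4, 5, 6, 7, 8, 9, 10, 11}, which is all 11 nutrients.
No 3 of the 6 dishes cover everything (all 20 combinations miss at least one nutrient), so 4 is optimal.

4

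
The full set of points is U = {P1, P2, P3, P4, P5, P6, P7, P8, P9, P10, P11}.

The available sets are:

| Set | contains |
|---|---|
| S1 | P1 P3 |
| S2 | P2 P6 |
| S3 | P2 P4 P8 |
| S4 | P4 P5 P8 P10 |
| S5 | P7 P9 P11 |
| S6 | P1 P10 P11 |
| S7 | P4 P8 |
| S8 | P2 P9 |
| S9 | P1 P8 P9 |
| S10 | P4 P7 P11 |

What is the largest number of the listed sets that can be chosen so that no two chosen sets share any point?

4

S1, S2, S4, S5 are pairwise disjoint (S1={P1,P3}; S2={P2,P6}; S4={P4,P5,P8,P10}; S5={P7,P9,P11}).
Every remaining set overlaps one of these, and no 5 of the listed sets are pairwise disjoint, so 4 is the maximum.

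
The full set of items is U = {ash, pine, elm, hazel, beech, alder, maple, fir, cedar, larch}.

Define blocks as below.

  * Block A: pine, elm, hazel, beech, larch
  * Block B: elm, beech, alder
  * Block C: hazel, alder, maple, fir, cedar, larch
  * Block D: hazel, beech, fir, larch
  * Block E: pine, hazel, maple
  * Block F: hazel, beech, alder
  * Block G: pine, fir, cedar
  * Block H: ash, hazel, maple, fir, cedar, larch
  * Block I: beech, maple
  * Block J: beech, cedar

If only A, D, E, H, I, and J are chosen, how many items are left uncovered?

1

Union of A, D, E, H, I, J = {ash, pine, elm, hazel, beech, maple, fir, cedar, larch}.
Not covered: alder — 1 item.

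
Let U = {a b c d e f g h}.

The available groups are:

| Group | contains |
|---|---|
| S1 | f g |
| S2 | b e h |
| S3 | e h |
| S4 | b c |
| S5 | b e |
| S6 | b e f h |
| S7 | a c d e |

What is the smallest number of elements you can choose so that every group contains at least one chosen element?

Take T = {c, e, f}. Each listed group contains at least one of these, so T is a hitting set of size 3.
The groups S1, S3, S4 are pairwise disjoint, so any hitting set needs a separate element for each — at least 3. Hence 3 is optimal.

3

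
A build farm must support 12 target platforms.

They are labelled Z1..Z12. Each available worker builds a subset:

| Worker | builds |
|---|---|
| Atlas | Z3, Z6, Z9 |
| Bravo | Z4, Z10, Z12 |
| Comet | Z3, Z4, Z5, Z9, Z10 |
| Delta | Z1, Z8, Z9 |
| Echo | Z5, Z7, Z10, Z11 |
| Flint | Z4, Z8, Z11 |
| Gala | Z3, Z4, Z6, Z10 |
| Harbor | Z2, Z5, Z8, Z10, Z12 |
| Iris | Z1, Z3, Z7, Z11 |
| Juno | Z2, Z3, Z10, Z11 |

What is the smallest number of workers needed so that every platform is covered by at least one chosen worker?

Take {Comet, Gala, Harbor, Iris}. Their union is {Z1, Z2, Z3, Z4, Z5, Z6, Z7, Z8, Z9, Z10, Z11, Z12}, which is all 12 platforms.
No 3 of the 10 workers cover everything (all 120 combinations miss at least one platform), so 4 is optimal.

4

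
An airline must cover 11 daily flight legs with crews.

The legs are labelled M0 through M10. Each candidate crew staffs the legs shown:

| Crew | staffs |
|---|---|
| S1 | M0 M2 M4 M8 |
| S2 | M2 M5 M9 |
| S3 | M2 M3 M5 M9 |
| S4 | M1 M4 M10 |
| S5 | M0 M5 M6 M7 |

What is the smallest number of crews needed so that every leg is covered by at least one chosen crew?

4

Take {S1, S3, S4, S5}. Their union is {M0, M1, M2, M3, M4, M5, M6, M7, M8, M9, M10}, which is all 11 legs.
Only S3 contains M3, so S3 is forced; the remaining 7 legs need at least 3 more crews (each remaining crew adds at most 3) — so at least 4 crews are needed, and 4 is optimal.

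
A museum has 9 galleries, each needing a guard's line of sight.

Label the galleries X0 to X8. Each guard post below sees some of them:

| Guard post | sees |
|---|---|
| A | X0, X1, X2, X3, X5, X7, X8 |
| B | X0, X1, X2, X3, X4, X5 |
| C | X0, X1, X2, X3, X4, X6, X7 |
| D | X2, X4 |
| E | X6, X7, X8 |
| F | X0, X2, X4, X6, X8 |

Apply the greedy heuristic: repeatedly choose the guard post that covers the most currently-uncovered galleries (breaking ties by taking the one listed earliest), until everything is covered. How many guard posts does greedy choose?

Greedy: pick A (covers 7 new) → pick C (covers 2 new). Total picks: 2.

2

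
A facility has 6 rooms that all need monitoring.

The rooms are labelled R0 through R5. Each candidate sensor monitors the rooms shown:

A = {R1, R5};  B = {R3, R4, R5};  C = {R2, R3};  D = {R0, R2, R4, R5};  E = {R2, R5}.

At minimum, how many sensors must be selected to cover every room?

Take {A, B, D}. Their union is {R0, R1, R2, R3, R4, R5}, which is all 6 rooms.
Only D contains R0, so D is forced; the remaining 2 rooms need at least 2 more sensors (each remaining sensor adds at most 1) — so at least 3 sensors are needed, and 3 is optimal.

3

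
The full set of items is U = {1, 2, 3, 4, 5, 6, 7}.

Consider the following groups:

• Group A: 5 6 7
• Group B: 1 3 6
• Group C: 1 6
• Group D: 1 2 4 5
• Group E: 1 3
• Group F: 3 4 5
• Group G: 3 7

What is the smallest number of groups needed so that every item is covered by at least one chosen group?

A, D, and G cover everything between them: the union {1, 2, 3, 4, 5, 6, 7} is all of U.
Only D contains 2, so D is forced; the remaining 3 items need at least 2 more groups (each remaining group adds at most 2) — so at least 3 groups are needed, and 3 is optimal.

3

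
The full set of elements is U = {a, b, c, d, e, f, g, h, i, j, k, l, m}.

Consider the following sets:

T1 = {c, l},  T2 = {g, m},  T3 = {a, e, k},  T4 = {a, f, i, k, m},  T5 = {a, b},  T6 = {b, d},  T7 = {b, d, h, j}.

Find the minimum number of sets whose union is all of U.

5

Take {T1, T2, T3, T4, T7}. Their union is {a, b, c, d, e, f, g, h, i, j, k, l, m}, which is all 13 elements.
No 4 of the 7 sets cover everything (all 35 combinations miss at least one element), so 5 is optimal.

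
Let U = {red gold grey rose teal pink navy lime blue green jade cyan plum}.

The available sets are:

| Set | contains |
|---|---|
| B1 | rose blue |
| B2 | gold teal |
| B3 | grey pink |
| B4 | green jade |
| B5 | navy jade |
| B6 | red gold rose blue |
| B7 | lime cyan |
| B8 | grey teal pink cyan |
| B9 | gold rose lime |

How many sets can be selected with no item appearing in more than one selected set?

B1, B2, B3, B5, B7 are pairwise disjoint (B1={rose,blue}; B2={gold,teal}; B3={grey,pink}; B5={navy,jade}; B7={lime,cyan}).
Every remaining set overlaps one of these, and no 6 of the listed sets are pairwise disjoint, so 5 is the maximum.

5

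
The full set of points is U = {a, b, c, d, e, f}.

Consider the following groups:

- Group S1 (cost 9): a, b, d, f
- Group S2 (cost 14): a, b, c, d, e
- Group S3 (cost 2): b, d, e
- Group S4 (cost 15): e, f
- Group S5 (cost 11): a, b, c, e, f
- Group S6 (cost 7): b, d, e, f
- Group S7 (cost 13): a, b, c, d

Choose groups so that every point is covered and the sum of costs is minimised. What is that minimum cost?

13

S3, S5 together cover every point (S3 ∪ S5 = {a, b, c, d, e, f}); total cost 2 + 11 = 13.
No covering selection has total cost below 13.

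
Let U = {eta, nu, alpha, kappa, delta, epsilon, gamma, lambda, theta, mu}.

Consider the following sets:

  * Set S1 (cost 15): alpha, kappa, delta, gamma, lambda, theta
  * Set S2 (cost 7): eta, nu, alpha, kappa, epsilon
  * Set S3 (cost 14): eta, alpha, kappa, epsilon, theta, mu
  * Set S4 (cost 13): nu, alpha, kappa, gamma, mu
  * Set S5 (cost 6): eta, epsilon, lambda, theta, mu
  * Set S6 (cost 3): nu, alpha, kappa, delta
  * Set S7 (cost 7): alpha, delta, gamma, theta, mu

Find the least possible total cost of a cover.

16

S5, S6, S7 together cover every item (S5 ∪ S6 ∪ S7 = {eta, nu, alpha, kappa, delta, epsilon, gamma, lambda, theta, mu}); total cost 6 + 3 + 7 = 16.
No covering selection has total cost below 16.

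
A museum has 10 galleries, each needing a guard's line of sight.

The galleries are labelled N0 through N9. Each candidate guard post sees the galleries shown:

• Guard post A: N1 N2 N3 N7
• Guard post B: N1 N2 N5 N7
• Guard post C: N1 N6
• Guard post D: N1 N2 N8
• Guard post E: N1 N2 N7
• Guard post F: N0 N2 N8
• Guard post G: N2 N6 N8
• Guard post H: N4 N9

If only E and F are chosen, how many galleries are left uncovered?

Union of E, F = {N0, N1, N2, N7, N8}.
Not covered: N3, N4, N5, N6, N9 — 5 galleries.

5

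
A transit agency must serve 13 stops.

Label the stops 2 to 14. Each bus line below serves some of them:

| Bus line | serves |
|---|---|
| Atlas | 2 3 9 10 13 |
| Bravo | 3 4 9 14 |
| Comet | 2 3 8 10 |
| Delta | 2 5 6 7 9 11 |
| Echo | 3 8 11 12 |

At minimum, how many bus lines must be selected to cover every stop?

Atlas and Bravo and Delta and Echo together: Atlas ∪ Bravo ∪ Delta ∪ Echo = {2, 3, 4, 5, 6, 7, 8, 9, 10, 11, 12, 13, 14} — every stop is covered.
Only Delta contains 5, so Delta is forced; the remaining 7 stops need at least 3 more bus lines (each remaining bus line adds at most 3) — so at least 4 bus lines are needed, and 4 is optimal.

4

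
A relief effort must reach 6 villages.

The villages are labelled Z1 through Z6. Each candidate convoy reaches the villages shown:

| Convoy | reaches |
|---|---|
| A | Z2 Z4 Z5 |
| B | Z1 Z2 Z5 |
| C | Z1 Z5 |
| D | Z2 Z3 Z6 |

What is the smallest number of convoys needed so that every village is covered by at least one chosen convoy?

Take {A, C, D}. Their union is {Z1, Z2, Z3, Z4, Z5, Z6}, which is all 6 villages.
Only D contains Z3, so D is forced; the remaining 3 villages need at least 2 more convoys (each remaining convoy adds at most 2) — so at least 3 convoys are needed, and 3 is optimal.

3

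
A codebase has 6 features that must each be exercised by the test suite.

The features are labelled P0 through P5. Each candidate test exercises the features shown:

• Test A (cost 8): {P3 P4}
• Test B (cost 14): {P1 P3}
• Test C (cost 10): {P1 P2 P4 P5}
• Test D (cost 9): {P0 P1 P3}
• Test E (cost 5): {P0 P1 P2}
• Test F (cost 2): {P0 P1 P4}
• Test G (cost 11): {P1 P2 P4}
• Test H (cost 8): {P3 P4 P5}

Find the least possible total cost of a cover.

E, H together cover every feature (E ∪ H = {P0, P1, P2, P3, P4, P5}); total cost 5 + 8 = 13.
The greedy pick F, H, E costs 15; no covering selection beats 13.

13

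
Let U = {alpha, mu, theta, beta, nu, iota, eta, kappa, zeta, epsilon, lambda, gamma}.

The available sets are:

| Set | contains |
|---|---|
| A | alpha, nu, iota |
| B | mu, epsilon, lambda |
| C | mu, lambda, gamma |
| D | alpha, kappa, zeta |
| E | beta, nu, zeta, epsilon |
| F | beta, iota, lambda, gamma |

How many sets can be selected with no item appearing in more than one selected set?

2

A, B are pairwise disjoint (A={alpha,nu,iota}; B={mu,epsilon,lambda}).
Every remaining set overlaps one of these, and no 3 of the listed sets are pairwise disjoint, so 2 is the maximum.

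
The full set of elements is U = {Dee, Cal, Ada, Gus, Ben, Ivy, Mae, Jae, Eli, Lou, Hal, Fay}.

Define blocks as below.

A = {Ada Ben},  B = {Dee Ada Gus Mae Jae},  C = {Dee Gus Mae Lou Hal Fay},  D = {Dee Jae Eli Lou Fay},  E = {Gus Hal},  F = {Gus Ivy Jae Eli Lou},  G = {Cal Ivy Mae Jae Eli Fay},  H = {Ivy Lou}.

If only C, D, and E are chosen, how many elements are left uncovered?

Union of C, D, E = {Dee, Gus, Mae, Jae, Eli, Lou, Hal, Fay}.
Not covered: Cal, Ada, Ben, Ivy — 4 elements.

4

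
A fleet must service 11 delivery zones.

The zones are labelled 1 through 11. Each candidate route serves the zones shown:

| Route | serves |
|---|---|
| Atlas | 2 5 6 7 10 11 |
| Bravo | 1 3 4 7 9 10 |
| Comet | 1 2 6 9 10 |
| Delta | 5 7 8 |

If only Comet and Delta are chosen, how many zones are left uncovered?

Union of Comet, Delta = {1, 2, 5, 6, 7, 8, 9, 10}.
Not covered: 3, 4, 11 — 3 zones.

3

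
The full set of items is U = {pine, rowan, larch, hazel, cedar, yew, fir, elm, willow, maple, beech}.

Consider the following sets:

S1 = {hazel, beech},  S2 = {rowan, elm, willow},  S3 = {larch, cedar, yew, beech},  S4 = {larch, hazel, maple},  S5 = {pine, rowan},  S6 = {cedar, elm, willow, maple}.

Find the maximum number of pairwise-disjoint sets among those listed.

3

S1, S5, S6 are pairwise disjoint (S1={hazel,beech}; S5={pine,rowan}; S6={cedar,elm,willow,maple}).
Every remaining set overlaps one of these, and no 4 of the listed sets are pairwise disjoint, so 3 is the maximum.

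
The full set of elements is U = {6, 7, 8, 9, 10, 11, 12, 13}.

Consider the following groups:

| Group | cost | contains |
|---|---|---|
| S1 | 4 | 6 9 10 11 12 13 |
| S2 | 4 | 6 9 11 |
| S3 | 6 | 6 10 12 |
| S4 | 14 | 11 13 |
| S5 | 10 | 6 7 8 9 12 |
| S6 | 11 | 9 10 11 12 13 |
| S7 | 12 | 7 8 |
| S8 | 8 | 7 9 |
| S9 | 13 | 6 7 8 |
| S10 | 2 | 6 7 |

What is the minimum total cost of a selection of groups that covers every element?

S1, S5 together cover every element (S1 ∪ S5 = {6, 7, 8, 9, 10, 11, 12, 13}); total cost 4 + 10 = 14.
The greedy pick S1, S10, S5 costs 16; no covering selection beats 14.

14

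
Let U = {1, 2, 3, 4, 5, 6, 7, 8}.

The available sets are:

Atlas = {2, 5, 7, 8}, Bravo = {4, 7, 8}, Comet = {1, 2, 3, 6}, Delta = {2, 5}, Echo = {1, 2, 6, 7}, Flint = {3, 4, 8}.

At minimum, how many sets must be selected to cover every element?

Take {Atlas, Comet, Flint}. Their union is {1, 2, 3, 4, 5, 6, 7, 8}, which is all 8 elements.
No 2 of the 6 sets cover everything (all 15 combinations miss at least one element), so 3 is optimal.

3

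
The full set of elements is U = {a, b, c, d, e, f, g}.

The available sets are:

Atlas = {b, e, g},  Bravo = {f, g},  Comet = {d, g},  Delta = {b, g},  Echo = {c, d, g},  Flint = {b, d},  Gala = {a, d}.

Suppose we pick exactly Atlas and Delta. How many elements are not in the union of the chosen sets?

Union of Atlas, Delta = {b, e, g}.
Not covered: a, c, d, f — 4 elements.

4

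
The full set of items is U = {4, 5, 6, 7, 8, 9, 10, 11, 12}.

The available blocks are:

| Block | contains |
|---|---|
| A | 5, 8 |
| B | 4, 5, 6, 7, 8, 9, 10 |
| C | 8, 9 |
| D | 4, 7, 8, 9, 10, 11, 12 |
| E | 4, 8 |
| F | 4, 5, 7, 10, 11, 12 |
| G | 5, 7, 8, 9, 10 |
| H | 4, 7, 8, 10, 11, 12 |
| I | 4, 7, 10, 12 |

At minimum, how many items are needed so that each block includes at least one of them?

2

The 2 items {8, 10} hit every block.
The blocks C, I are pairwise disjoint, so any hitting set needs a separate item for each — at least 2. Hence 2 is optimal.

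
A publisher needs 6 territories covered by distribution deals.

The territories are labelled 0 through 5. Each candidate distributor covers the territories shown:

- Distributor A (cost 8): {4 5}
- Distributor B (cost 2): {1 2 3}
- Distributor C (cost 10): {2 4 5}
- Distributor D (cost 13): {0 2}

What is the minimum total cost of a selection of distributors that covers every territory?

A, B, D together cover every territory (A ∪ B ∪ D = {0, 1, 2, 3, 4, 5}); total cost 8 + 2 + 13 = 23.
No covering selection has total cost below 23.

23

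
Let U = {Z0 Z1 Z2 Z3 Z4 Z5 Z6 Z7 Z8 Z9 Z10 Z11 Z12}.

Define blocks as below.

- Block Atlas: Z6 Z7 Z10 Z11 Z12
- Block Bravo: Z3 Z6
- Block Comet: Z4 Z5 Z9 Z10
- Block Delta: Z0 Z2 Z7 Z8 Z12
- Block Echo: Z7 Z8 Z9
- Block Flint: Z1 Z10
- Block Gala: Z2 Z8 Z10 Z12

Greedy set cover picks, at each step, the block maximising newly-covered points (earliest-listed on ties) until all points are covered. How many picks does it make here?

5

Greedy: pick Atlas (covers 5 new) → pick Comet (covers 3 new) → pick Delta (covers 3 new) → pick Bravo (covers 1 new) → pick Flint (covers 1 new). Total picks: 5.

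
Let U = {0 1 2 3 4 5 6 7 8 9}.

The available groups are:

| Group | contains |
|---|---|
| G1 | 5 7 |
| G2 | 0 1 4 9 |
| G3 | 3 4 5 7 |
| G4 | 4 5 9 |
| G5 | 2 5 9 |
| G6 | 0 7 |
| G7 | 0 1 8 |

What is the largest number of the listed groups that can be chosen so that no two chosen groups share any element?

G1, G7 are pairwise disjoint (G1={5,7}; G7={0,1,8}).
Every remaining group overlaps one of these, and no 3 of the listed groups are pairwise disjoint, so 2 is the maximum.

2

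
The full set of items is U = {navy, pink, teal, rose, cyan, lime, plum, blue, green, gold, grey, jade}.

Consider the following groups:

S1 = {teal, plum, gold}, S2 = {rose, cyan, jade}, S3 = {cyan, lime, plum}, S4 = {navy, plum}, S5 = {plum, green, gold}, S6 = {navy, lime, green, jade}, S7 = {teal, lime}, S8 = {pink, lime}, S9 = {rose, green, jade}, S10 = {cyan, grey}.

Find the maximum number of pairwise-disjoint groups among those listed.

S4, S7, S9, S10 are pairwise disjoint (S4={navy,plum}; S7={teal,lime}; S9={rose,green,jade}; S10={cyan,grey}).
Every remaining group overlaps one of these, and no 5 of the listed groups are pairwise disjoint, so 4 is the maximum.

4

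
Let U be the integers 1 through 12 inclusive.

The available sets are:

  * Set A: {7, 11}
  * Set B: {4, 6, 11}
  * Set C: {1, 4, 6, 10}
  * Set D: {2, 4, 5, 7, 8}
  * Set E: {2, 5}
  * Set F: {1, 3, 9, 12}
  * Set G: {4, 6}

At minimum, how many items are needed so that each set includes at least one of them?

4

H = {2, 4, 7, 12} meets every set (each contains at least one member of H), and |H| = 4.
The sets A, E, F, G are pairwise disjoint, so any hitting set needs a separate item for each — at least 4. Hence 4 is optimal.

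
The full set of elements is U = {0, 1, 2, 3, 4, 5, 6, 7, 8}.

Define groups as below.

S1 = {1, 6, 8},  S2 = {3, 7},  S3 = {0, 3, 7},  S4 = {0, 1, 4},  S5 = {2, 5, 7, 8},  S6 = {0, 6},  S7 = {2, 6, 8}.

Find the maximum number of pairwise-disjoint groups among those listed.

3

S2, S4, S7 are pairwise disjoint (S2={3,7}; S4={0,1,4}; S7={2,6,8}).
Every remaining group overlaps one of these, and no 4 of the listed groups are pairwise disjoint, so 3 is the maximum.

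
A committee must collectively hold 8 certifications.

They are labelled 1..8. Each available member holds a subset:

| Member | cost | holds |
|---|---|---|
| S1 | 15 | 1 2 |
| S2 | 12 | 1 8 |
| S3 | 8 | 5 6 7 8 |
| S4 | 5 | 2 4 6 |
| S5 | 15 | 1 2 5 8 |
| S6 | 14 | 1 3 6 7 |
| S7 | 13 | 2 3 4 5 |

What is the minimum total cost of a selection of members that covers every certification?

S3, S4, S6 together cover every certification (S3 ∪ S4 ∪ S6 = {1, 2, 3, 4, 5, 6, 7, 8}); total cost 8 + 5 + 14 = 27.
No covering selection has total cost below 27.

27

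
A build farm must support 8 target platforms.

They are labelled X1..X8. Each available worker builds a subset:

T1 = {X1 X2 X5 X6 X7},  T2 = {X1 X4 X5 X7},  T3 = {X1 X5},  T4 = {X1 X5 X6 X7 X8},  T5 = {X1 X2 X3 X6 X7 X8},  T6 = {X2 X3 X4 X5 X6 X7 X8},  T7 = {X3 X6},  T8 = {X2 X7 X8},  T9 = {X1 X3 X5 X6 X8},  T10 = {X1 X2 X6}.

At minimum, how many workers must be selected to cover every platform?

2

Take {T6, T10}. Their union is {X1, X2, X3, X4, X5, X6, X7, X8}, which is all 8 platforms.
No single worker has all 8 platforms (the largest, T6, has 7), so 2 is optimal.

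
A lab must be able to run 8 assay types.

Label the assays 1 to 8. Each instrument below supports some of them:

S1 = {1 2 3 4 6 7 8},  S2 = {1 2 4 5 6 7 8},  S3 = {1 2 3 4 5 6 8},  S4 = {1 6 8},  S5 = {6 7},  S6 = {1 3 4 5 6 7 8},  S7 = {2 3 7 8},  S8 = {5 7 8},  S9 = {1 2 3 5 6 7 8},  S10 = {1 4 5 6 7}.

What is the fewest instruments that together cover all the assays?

S3 and S6 together: S3 ∪ S6 = {1, 2, 3, 4, 5, 6, 7, 8} — every assay is covered.
No single instrument has all 8 assays (the largest, S1, has 7), so 2 is optimal.

2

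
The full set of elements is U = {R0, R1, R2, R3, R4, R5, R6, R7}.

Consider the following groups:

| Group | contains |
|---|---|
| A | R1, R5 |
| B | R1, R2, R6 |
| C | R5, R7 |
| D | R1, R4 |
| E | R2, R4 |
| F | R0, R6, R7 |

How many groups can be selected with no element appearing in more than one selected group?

3

A, E, F are pairwise disjoint (A={R1,R5}; E={R2,R4}; F={R0,R6,R7}).
Every remaining group overlaps one of these, and no 4 of the listed groups are pairwise disjoint, so 3 is the maximum.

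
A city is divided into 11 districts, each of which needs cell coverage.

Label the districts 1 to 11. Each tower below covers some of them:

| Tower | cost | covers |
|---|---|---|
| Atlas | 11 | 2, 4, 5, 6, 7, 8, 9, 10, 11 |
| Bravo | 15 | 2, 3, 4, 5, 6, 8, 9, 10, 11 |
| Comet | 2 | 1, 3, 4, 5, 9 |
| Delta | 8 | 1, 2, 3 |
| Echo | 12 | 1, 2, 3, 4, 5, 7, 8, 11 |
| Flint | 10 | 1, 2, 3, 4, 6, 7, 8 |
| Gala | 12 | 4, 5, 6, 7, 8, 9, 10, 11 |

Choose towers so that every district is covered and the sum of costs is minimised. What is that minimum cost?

Atlas, Comet together cover every district (Atlas ∪ Comet = {1, 2, 3, 4, 5, 6, 7, 8, 9, 10, 11}); total cost 11 + 2 = 13.
No covering selection has total cost below 13.

13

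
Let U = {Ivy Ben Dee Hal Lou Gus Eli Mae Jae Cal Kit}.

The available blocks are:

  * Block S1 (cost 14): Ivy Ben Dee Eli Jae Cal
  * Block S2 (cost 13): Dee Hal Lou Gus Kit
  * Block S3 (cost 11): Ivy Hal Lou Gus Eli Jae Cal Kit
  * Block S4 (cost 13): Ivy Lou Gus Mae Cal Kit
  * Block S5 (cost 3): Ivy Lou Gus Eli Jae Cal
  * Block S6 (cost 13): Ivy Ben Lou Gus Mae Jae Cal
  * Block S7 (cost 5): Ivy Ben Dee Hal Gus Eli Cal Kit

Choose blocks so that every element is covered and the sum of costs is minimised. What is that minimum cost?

S6, S7 together cover every element (S6 ∪ S7 = {Ivy, Ben, Dee, Hal, Lou, Gus, Eli, Mae, Jae, Cal, Kit}); total cost 13 + 5 = 18.
The greedy pick S5, S7, S4 costs 21; no covering selection beats 18.

18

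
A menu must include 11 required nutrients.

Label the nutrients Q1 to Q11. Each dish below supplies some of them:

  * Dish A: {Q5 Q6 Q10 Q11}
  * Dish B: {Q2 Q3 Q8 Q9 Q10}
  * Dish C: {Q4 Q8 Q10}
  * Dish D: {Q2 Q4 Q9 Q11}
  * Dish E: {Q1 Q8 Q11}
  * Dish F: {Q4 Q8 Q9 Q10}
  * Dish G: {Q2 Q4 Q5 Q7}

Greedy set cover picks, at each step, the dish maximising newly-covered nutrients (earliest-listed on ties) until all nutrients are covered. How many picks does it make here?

Greedy: pick B (covers 5 new) → pick A (covers 3 new) → pick G (covers 2 new) → pick E (covers 1 new). Total picks: 4.

4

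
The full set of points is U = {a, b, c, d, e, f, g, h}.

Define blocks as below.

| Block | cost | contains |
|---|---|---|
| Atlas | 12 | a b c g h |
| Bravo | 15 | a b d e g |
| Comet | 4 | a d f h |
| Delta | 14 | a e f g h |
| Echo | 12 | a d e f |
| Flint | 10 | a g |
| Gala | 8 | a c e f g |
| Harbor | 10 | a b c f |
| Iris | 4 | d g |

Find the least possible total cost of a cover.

22

Comet, Gala, Harbor together cover every point (Comet ∪ Gala ∪ Harbor = {a, b, c, d, e, f, g, h}); total cost 4 + 8 + 10 = 22.
No covering selection has total cost below 22.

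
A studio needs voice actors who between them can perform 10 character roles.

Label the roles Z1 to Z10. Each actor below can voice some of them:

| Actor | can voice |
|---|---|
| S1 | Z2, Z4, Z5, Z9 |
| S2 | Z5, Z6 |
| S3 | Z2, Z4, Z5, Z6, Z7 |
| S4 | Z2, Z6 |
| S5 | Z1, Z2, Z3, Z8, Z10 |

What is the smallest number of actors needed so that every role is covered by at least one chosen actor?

3

Take {S1, S3, S5}. Their union is {Z1, Z2, Z3, Z4, Z5, Z6, Z7, Z8, Z9, Z10}, which is all 10 roles.
Only S5 contains Z1, so S5 is forced; the remaining 5 roles need at least 2 more actors (each remaining actor adds at most 4) — so at least 3 actors are needed, and 3 is optimal.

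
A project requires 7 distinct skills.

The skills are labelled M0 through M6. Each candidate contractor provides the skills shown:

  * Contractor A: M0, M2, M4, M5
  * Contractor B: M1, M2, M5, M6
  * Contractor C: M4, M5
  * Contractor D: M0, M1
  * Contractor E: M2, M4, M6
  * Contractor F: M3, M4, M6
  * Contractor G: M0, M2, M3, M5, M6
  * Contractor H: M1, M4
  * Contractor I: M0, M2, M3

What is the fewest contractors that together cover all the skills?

Take {G, H}. Their union is {M0, M1, M2, M3, M4, M5, M6}, which is all 7 skills.
No single contractor has all 7 skills (the largest, G, has 5), so 2 is optimal.

2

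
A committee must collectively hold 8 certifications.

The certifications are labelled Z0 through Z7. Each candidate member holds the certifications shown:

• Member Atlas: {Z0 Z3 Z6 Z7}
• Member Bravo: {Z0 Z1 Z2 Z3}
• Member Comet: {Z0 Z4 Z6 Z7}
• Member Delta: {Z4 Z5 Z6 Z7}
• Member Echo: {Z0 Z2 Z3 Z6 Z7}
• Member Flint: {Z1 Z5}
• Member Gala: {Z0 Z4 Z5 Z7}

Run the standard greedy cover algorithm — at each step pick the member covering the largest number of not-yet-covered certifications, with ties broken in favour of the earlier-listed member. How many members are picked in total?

Greedy: pick Echo (covers 5 new) → pick Delta (covers 2 new) → pick Bravo (covers 1 new). Total picks: 3.
(The true minimum cover uses only 2 members, so greedy is not optimal here.)

3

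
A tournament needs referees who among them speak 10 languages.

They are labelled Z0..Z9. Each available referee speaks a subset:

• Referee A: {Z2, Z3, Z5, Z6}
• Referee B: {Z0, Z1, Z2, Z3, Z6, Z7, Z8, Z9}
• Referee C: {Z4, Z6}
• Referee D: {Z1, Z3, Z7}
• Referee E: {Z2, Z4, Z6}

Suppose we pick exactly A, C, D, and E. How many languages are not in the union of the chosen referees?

3

Union of A, C, D, E = {Z1, Z2, Z3, Z4, Z5, Z6, Z7}.
Not covered: Z0, Z8, Z9 — 3 languages.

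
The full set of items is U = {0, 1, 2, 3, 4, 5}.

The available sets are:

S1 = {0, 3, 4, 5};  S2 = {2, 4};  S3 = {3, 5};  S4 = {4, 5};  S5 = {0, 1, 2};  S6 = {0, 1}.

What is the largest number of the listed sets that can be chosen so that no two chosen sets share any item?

S2, S3, S6 are pairwise disjoint (S2={2,4}; S3={3,5}; S6={0,1}).
Every remaining set overlaps one of these, and no 4 of the listed sets are pairwise disjoint, so 3 is the maximum.

3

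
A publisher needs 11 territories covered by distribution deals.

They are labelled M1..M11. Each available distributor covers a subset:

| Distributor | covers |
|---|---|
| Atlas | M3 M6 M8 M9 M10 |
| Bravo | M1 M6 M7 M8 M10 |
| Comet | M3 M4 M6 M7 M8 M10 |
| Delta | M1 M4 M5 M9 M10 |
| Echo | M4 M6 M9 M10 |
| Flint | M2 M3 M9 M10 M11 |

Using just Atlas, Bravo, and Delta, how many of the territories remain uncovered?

Union of Atlas, Bravo, Delta = {M1, M3, M4, M5, M6, M7, M8, M9, M10}.
Not covered: M2, M11 — 2 territories.

2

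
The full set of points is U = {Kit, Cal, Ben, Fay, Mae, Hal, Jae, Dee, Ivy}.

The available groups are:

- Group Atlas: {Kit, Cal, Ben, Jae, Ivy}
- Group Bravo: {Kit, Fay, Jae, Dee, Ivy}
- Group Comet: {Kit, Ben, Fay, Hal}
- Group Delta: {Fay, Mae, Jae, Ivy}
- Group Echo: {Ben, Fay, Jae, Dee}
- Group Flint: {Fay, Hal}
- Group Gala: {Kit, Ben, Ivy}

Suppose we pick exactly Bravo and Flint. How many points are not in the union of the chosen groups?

3

Union of Bravo, Flint = {Kit, Fay, Hal, Jae, Dee, Ivy}.
Not covered: Cal, Ben, Mae — 3 points.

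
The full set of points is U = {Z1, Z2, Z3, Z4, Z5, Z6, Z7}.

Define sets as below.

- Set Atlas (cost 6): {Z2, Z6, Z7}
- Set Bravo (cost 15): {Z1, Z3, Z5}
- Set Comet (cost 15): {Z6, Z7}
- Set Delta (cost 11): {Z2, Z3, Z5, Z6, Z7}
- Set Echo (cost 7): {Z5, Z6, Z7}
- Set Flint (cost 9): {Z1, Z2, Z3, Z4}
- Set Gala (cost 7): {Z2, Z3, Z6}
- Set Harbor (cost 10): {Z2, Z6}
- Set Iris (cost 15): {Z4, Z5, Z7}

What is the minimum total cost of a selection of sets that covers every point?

Echo, Flint together cover every point (Echo ∪ Flint = {Z1, Z2, Z3, Z4, Z5, Z6, Z7}); total cost 7 + 9 = 16.
The greedy pick Atlas, Flint, Echo costs 22; no covering selection beats 16.

16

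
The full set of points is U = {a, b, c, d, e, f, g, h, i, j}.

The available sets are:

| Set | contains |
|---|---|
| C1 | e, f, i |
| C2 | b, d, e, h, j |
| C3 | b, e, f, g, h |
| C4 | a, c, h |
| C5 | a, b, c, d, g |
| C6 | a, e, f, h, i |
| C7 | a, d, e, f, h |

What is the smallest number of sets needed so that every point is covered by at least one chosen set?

3

C1, C2, and C5 cover everything between them: the union {a, b, c, d, e, f, g, h, i, j} is all of U.
Only C2 contains j, so C2 is forced; the remaining 5 points need at least 2 more sets (each remaining set adds at most 3) — so at least 3 sets are needed, and 3 is optimal.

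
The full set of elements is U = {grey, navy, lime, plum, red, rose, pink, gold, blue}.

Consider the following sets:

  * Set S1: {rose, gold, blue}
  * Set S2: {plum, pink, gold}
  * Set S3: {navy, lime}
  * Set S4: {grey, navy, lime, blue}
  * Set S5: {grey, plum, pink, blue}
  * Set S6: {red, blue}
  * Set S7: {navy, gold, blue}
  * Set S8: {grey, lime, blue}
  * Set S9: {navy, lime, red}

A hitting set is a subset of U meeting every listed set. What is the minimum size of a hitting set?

The 3 elements {lime, gold, blue} hit every set.
The sets S2, S3, S6 are pairwise disjoint, so any hitting set needs a separate element for each — at least 3. Hence 3 is optimal.

3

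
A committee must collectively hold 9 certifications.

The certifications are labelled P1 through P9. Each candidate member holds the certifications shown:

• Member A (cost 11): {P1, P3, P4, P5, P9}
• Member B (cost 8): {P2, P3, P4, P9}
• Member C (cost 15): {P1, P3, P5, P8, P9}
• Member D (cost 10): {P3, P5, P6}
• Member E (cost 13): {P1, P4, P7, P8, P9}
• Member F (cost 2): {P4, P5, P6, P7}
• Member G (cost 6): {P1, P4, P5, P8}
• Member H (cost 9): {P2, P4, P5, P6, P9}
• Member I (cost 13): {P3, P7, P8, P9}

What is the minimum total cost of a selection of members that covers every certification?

B, F, G together cover every certification (B ∪ F ∪ G = {P1, P2, P3, P4, P5, P6, P7, P8, P9}); total cost 8 + 2 + 6 = 16.
No covering selection has total cost below 16.

16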